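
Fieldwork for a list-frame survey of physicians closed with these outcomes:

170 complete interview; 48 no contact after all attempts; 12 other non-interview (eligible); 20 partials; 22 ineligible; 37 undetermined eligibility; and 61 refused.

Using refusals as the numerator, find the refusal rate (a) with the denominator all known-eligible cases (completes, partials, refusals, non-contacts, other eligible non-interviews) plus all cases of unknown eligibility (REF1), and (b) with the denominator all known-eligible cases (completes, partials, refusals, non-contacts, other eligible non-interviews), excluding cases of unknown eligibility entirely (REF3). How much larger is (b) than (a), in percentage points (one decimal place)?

2.1

Top → 61
Denominator → 170 + 20 + 61 + 48 + 12 + 37 = 348
REF1 = 61 / 348 = 0.1753
Denominator → 170 + 20 + 61 + 48 + 12 = 311
REF3 = 61 / 311 = 0.1961
Difference = 19.61 − 17.53 = 2.08 percentage points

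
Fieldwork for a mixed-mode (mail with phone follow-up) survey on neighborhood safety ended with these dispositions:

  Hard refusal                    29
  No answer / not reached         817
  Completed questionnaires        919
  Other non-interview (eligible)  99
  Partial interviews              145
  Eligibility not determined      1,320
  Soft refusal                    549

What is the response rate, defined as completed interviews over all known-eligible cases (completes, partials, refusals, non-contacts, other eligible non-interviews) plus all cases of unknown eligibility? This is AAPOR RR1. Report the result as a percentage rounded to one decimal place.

Refused = 29 + 549 = 578
Top → 919
Denominator → 919 + 145 + 578 + 817 + 99 + 1320 = 3878
RR1 = 919 / 3878 = 0.2370

23.7%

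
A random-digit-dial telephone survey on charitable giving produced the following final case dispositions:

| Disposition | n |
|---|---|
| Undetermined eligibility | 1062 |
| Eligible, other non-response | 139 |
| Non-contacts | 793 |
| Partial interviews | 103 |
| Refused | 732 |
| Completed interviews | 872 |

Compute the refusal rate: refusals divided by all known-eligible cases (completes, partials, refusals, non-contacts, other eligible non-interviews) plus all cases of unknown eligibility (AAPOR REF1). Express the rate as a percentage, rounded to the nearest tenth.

19.8%

Top: 732
Denom: 872 + 103 + 732 + 793 + 139 + 1062 = 3701
REF1 = 732 / 3701 = 0.1978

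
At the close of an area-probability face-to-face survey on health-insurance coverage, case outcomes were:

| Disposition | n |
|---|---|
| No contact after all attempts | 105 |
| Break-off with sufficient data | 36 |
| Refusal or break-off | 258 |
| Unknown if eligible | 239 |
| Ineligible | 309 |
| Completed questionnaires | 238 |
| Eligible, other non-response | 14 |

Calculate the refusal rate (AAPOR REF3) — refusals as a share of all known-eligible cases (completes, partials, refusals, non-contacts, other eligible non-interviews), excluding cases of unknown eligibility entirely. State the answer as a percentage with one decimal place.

Numerator: 258
Base: 238 + 36 + 258 + 105 + 14 = 651
REF3 = 258 / 651 = 0.3963

39.6%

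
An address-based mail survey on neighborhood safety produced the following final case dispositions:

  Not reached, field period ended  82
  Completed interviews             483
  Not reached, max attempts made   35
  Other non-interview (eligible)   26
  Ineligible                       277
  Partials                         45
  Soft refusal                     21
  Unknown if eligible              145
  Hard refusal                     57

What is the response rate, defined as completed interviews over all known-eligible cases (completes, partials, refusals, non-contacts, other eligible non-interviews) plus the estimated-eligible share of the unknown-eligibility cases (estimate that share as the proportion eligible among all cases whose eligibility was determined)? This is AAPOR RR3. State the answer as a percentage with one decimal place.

56.5%

Refused = 57 + 21 = 78
Non-contacts = 82 + 35 = 117
Numerator: 483
Eligible (known): 483 + 45 + 78 + 117 + 26 = 749
e = 749 / (749 + 277) = 749 / 1026 = 0.7300
e × U: 0.7300 × 145 = 105.85
Base: 749 + 105.85 = 854.85
RR3 = 483 / 854.85 = 0.5650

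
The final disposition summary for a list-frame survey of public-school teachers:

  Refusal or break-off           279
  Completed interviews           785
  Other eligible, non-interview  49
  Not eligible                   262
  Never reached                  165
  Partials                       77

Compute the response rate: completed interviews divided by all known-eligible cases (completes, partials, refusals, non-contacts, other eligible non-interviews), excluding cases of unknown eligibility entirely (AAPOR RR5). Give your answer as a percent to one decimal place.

Top → 785
Denominator → 785 + 77 + 279 + 165 + 49 = 1355
RR5 = 785 / 1355 = 0.5793

57.9%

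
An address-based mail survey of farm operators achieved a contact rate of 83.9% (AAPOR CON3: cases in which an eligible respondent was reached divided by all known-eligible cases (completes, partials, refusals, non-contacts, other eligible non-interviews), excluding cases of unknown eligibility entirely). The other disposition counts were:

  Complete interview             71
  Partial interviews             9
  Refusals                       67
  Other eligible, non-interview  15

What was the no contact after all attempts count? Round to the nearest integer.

31

Numerator: 71 + 9 + 67 + 15 = 162
CON3 = 162 / D = 0.839
D = 162 / 0.839 = 193.1
Remaining denominator categories sum to 162
no contact after all attempts = 193.1 − 162 ≈ 31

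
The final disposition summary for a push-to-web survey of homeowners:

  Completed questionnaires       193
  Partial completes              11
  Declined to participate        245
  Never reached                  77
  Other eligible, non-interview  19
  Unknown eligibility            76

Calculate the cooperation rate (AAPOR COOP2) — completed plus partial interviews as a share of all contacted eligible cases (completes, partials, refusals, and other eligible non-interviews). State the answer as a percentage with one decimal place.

Numerator: 193 + 11 = 204
Denom: 193 + 11 + 245 + 19 = 468
COOP2 = 204 / 468 = 0.4359

43.6%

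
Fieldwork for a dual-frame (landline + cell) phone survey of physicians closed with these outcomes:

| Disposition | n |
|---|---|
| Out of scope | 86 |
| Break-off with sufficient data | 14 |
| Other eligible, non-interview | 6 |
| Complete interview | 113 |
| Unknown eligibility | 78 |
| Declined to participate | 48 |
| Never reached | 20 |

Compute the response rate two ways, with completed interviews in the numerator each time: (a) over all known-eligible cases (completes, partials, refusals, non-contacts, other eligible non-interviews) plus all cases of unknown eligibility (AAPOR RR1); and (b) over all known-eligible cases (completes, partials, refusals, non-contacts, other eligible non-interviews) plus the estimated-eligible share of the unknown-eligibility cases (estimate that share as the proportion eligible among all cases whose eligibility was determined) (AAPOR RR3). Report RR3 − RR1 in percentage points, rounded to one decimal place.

Top: 113
Denom: 113 + 14 + 48 + 20 + 6 + 78 = 279
RR1 = 113 / 279 = 0.4050
Eligible (known): 113 + 14 + 48 + 20 + 6 = 201
e = 201 / (201 + 86) = 201 / 287 = 0.7003
e × U: 0.7003 × 78 = 54.62
Denom: 201 + 54.62 = 255.62
RR3 = 113 / 255.62 = 0.4421
Difference = 44.21 − 40.50 = 3.71 percentage points

3.7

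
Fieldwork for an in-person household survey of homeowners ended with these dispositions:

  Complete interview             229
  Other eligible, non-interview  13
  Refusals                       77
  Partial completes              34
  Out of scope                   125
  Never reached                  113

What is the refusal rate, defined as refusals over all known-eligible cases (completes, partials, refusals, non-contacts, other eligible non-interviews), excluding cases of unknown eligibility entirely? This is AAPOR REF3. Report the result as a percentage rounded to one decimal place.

Num → 77
Denominator → 229 + 34 + 77 + 113 + 13 = 466
REF3 = 77 / 466 = 0.1652

16.5%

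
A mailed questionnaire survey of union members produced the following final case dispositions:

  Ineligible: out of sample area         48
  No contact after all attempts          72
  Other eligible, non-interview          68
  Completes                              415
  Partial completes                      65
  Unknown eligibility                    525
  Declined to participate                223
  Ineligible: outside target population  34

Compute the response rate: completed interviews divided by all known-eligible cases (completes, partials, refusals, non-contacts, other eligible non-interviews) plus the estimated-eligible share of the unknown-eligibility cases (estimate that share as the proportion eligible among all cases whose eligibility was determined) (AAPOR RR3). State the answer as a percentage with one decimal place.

31.4%

Not eligible = 34 + 48 = 82
Numerator → 415
Eligible (known) → 415 + 65 + 223 + 72 + 68 = 843
e = 843 / (843 + 82) = 843 / 925 = 0.9114
Eligible share of unknowns → 0.9114 × 525 = 478.49
Denominator → 843 + 478.49 = 1321.49
RR3 = 415 / 1321.49 = 0.3140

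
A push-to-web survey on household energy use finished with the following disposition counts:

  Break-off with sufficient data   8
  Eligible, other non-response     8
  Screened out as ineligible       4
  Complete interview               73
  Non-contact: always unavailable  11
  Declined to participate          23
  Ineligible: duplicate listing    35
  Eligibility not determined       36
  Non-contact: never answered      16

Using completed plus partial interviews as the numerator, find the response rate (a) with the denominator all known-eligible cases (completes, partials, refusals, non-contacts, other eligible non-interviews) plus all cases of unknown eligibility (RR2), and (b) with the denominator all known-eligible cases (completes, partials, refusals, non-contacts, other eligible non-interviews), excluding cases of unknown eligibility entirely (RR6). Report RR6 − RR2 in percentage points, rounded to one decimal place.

No contact after all attempts = 16 + 11 = 27
Not eligible = 4 + 35 = 39
Num: 73 + 8 = 81
Denom: 73 + 8 + 23 + 27 + 8 + 36 = 175
RR2 = 81 / 175 = 0.4629
Denom: 73 + 8 + 23 + 27 + 8 = 139
RR6 = 81 / 139 = 0.5827
Difference = 58.27 − 46.29 = 11.98 percentage points

12.0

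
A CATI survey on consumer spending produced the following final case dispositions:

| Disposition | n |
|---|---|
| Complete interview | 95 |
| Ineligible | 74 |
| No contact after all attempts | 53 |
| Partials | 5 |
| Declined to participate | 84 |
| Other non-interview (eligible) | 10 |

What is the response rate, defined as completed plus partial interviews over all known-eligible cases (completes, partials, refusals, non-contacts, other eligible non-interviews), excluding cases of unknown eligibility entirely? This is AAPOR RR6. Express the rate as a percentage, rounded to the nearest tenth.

40.5%

Num → 95 + 5 = 100
Base → 95 + 5 + 84 + 53 + 10 = 247
RR6 = 100 / 247 = 0.4049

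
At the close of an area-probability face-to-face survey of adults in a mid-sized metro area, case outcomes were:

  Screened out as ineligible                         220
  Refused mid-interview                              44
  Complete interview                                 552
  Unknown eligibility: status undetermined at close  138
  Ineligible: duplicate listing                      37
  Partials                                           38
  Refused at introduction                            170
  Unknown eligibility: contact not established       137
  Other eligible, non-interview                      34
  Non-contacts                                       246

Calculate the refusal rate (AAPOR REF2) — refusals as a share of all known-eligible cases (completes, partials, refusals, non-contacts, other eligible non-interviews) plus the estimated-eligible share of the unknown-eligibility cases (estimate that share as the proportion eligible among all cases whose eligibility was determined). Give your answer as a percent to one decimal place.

16.4%

Refusal or break-off = 170 + 44 = 214
Eligibility not determined = 137 + 138 = 275
Not eligible = 220 + 37 = 257
Top: 214
Eligible (known): 552 + 38 + 214 + 246 + 34 = 1084
e = 1084 / (1084 + 257) = 1084 / 1341 = 0.8084
e × U: 0.8084 × 275 = 222.31
Base: 1084 + 222.31 = 1306.31
REF2 = 214 / 1306.31 = 0.1638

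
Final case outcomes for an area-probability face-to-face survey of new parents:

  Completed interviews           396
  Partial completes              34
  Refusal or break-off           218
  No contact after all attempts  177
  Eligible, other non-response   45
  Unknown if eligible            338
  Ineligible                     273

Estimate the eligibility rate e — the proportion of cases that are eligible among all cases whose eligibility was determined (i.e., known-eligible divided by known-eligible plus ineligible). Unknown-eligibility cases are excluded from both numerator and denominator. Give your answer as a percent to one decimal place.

Determined eligible = 396 + 34 + 218 + 177 + 45 = 870
e = 870 / (870 + 273) = 870 / 1143 = 0.7612

76.1%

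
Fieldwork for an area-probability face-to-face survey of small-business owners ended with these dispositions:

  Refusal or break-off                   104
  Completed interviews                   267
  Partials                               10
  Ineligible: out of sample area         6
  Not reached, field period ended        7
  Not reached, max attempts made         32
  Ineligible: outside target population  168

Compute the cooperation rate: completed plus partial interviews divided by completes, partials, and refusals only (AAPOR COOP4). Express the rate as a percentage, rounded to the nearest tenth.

72.7%

Non-contacts = 7 + 32 = 39
Out of scope = 168 + 6 = 174
Num → 267 + 10 = 277
Base → 267 + 10 + 104 = 381
COOP4 = 277 / 381 = 0.7270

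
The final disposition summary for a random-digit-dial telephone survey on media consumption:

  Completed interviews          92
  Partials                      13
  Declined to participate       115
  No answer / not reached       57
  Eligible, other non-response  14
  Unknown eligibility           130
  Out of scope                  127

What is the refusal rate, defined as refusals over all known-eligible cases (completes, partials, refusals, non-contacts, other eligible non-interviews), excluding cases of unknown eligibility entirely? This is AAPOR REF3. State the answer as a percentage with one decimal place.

Num = 115
Denom = 92 + 13 + 115 + 57 + 14 = 291
REF3 = 115 / 291 = 0.3952

39.5%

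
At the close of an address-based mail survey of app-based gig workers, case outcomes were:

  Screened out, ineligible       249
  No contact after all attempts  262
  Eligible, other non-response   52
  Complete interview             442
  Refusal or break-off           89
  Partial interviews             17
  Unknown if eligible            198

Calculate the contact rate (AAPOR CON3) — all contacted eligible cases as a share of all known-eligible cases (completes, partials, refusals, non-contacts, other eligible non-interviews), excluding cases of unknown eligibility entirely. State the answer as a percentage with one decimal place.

69.6%

Top = 442 + 17 + 89 + 52 = 600
Denominator = 442 + 17 + 89 + 262 + 52 = 862
CON3 = 600 / 862 = 0.6961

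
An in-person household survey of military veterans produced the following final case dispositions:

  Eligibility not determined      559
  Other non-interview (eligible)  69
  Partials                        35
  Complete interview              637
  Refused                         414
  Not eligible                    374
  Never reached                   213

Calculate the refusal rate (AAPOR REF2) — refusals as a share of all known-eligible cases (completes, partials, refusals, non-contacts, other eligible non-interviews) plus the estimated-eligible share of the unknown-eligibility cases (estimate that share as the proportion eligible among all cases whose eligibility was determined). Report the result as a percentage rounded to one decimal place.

Num: 414
Known eligible: 637 + 35 + 414 + 213 + 69 = 1368
e = 1368 / (1368 + 374) = 1368 / 1742 = 0.7853
Estimated eligible among unknowns: 0.7853 × 559 = 438.98
Base: 1368 + 438.98 = 1806.98
REF2 = 414 / 1806.98 = 0.2291

22.9%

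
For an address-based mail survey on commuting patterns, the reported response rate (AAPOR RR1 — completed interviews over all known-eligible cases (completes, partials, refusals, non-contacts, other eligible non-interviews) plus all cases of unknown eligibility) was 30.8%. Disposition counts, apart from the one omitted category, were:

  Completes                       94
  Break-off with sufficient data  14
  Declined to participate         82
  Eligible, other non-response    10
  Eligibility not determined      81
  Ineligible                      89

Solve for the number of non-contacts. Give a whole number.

RR1 = 94 / D = 0.308
D = 94 / 0.308 = 305.2
Remaining denominator categories sum to 281
non-contacts = 305.2 − 281 ≈ 24

24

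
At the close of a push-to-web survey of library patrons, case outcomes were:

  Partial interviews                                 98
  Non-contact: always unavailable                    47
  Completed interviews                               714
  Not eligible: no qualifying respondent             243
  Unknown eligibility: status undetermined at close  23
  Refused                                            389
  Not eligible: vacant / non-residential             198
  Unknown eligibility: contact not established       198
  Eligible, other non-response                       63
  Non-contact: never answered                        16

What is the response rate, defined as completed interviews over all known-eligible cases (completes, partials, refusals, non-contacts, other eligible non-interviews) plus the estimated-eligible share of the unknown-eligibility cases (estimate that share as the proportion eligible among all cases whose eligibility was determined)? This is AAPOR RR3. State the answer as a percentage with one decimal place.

47.8%

Non-contacts = 16 + 47 = 63
Eligibility not determined = 198 + 23 = 221
Not eligible = 243 + 198 = 441
Num: 714
Known eligible: 714 + 98 + 389 + 63 + 63 = 1327
e = 1327 / (1327 + 441) = 1327 / 1768 = 0.7506
Estimated eligible among unknowns: 0.7506 × 221 = 165.88
Base: 1327 + 165.88 = 1492.88
RR3 = 714 / 1492.88 = 0.4783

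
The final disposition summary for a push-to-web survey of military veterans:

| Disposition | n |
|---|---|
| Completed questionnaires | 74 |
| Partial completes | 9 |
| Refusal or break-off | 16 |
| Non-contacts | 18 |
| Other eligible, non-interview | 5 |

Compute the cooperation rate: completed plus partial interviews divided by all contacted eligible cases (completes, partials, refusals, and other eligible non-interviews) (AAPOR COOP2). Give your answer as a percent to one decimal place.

79.8%

Top: 74 + 9 = 83
Denominator: 74 + 9 + 16 + 5 = 104
COOP2 = 83 / 104 = 0.7981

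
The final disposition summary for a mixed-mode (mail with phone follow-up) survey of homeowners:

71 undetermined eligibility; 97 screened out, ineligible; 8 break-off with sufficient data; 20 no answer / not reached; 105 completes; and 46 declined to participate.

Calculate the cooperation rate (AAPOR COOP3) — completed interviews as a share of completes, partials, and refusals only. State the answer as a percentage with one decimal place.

Num: 105
Denominator: 105 + 8 + 46 = 159
COOP3 = 105 / 159 = 0.6604

66.0%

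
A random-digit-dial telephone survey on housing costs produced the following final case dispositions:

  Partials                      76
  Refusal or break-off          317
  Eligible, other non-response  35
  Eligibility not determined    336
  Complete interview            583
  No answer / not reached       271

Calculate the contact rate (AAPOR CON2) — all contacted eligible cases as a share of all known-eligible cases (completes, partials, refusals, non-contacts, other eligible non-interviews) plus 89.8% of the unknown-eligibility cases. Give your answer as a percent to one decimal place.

Top: 583 + 76 + 317 + 35 = 1011
Determined eligible: 583 + 76 + 317 + 271 + 35 = 1282
e × U: 0.8980 × 336 = 301.73
Denominator: 1282 + 301.73 = 1583.73
CON2 = 1011 / 1583.73 = 0.6384

63.8%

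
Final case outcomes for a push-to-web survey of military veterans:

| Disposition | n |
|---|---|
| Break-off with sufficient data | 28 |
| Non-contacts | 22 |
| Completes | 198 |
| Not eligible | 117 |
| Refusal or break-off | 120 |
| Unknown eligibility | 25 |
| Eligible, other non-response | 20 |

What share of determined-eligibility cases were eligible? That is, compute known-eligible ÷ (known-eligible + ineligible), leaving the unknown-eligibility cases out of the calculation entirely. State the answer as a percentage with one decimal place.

Determined eligible → 198 + 28 + 120 + 22 + 20 = 388
e = 388 / (388 + 117) = 388 / 505 = 0.7683

76.8%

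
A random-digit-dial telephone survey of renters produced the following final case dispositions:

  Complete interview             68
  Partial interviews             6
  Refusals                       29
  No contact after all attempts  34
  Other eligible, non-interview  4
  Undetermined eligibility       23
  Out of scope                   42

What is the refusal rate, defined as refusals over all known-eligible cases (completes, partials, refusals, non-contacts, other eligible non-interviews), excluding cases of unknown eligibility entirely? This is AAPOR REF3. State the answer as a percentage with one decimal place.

20.6%

Num = 29
Denom = 68 + 6 + 29 + 34 + 4 = 141
REF3 = 29 / 141 = 0.2057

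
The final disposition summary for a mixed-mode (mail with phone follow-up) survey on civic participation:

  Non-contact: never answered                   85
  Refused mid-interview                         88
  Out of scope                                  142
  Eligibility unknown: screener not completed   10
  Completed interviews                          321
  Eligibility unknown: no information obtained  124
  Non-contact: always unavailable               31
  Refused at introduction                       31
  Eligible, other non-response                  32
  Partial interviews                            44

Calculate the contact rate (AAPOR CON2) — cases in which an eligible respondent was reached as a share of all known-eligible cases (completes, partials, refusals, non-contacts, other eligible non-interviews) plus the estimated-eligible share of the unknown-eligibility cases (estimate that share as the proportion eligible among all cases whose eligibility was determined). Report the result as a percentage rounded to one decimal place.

Refusals = 31 + 88 = 119
No answer / not reached = 85 + 31 = 116
Unknown eligibility = 10 + 124 = 134
Num → 321 + 44 + 119 + 32 = 516
Eligible (known) → 321 + 44 + 119 + 116 + 32 = 632
e = 632 / (632 + 142) = 632 / 774 = 0.8165
Eligible share of unknowns → 0.8165 × 134 = 109.41
Denominator → 632 + 109.41 = 741.41
CON2 = 516 / 741.41 = 0.6960

69.6%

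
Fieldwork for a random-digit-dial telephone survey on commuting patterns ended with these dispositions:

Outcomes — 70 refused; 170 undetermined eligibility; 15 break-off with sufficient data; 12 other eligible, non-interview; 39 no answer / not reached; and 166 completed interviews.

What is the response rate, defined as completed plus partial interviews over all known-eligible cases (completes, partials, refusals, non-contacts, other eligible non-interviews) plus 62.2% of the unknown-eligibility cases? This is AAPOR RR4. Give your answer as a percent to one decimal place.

Top: 166 + 15 = 181
Determined eligible: 166 + 15 + 70 + 39 + 12 = 302
Eligible share of unknowns: 0.6220 × 170 = 105.74
Denom: 302 + 105.74 = 407.74
RR4 = 181 / 407.74 = 0.4439

44.4%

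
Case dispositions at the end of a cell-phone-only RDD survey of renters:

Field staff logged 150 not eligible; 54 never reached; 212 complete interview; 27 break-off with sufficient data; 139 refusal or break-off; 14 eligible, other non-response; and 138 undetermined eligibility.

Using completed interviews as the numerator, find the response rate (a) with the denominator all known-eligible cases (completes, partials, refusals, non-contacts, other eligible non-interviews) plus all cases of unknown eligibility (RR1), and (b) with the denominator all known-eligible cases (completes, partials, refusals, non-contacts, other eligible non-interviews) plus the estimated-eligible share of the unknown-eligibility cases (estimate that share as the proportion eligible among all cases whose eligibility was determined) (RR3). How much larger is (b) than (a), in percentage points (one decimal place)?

2.3

Numerator → 212
Base → 212 + 27 + 139 + 54 + 14 + 138 = 584
RR1 = 212 / 584 = 0.3630
Eligible (known) → 212 + 27 + 139 + 54 + 14 = 446
e = 446 / (446 + 150) = 446 / 596 = 0.7483
Estimated eligible among unknowns → 0.7483 × 138 = 103.27
Base → 446 + 103.27 = 549.27
RR3 = 212 / 549.27 = 0.3860
Difference = 38.60 − 36.30 = 2.30 percentage points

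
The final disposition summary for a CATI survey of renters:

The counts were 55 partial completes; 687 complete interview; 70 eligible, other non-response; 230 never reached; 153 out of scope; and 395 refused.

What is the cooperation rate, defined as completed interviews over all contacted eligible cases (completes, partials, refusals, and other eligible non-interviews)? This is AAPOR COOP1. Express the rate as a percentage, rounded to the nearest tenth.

Top = 687
Denominator = 687 + 55 + 395 + 70 = 1207
COOP1 = 687 / 1207 = 0.5692

56.9%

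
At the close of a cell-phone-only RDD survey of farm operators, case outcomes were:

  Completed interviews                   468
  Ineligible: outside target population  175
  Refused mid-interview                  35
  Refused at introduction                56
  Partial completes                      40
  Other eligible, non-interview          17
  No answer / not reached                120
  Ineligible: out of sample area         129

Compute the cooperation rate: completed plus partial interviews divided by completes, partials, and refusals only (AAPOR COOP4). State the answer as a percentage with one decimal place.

84.8%

Refusal or break-off = 56 + 35 = 91
Not eligible = 175 + 129 = 304
Num = 468 + 40 = 508
Base = 468 + 40 + 91 = 599
COOP4 = 508 / 599 = 0.8481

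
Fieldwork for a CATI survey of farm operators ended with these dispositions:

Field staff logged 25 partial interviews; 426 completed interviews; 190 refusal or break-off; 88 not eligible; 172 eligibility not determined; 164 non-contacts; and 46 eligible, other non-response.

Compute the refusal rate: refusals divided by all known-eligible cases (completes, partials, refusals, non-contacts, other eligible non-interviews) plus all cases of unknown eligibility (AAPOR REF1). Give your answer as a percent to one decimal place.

18.6%

Num: 190
Base: 426 + 25 + 190 + 164 + 46 + 172 = 1023
REF1 = 190 / 1023 = 0.1857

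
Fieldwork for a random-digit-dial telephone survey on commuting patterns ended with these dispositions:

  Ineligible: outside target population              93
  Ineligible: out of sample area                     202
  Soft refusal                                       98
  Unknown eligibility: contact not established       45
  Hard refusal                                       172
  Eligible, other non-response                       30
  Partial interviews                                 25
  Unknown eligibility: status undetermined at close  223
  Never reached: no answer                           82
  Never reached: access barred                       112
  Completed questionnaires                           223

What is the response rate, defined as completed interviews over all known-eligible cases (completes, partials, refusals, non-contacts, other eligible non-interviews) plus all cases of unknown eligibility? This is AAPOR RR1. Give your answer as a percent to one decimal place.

22.1%

Refusals = 172 + 98 = 270
No answer / not reached = 82 + 112 = 194
Unknown eligibility = 45 + 223 = 268
Screened out, ineligible = 93 + 202 = 295
Numerator: 223
Base: 223 + 25 + 270 + 194 + 30 + 268 = 1010
RR1 = 223 / 1010 = 0.2208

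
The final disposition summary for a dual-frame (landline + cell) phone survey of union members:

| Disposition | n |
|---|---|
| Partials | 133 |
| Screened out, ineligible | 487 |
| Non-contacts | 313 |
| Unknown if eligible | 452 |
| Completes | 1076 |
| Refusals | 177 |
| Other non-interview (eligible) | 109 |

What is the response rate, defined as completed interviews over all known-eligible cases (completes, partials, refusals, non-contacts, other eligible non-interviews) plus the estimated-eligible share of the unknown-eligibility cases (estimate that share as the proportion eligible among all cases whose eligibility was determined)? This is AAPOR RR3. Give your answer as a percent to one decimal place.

49.7%

Num → 1076
Known eligible → 1076 + 133 + 177 + 313 + 109 = 1808
e = 1808 / (1808 + 487) = 1808 / 2295 = 0.7878
Eligible share of unknowns → 0.7878 × 452 = 356.09
Denom → 1808 + 356.09 = 2164.09
RR3 = 1076 / 2164.09 = 0.4972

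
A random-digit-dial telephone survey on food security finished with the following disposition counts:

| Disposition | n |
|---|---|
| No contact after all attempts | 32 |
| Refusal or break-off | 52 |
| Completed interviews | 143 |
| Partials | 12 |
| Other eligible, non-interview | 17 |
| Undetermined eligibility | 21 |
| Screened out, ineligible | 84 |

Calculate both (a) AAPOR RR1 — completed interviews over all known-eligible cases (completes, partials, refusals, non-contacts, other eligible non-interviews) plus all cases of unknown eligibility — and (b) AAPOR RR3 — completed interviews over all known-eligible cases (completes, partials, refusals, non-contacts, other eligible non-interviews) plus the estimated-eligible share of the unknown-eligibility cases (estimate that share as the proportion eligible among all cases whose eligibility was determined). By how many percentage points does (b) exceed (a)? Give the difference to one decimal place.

1.0

Num = 143
Base = 143 + 12 + 52 + 32 + 17 + 21 = 277
RR1 = 143 / 277 = 0.5162
Eligible (known) = 143 + 12 + 52 + 32 + 17 = 256
e = 256 / (256 + 84) = 256 / 340 = 0.7529
e × U = 0.7529 × 21 = 15.81
Base = 256 + 15.81 = 271.81
RR3 = 143 / 271.81 = 0.5261
Difference = 52.61 − 51.62 = 0.99 percentage points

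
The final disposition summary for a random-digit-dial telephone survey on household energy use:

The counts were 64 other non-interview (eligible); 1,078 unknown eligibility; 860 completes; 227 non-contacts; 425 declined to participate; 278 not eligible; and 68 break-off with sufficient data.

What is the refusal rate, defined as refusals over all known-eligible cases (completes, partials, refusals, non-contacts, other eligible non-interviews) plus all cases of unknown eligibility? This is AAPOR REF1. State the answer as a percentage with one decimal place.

15.6%

Num → 425
Denominator → 860 + 68 + 425 + 227 + 64 + 1078 = 2722
REF1 = 425 / 2722 = 0.1561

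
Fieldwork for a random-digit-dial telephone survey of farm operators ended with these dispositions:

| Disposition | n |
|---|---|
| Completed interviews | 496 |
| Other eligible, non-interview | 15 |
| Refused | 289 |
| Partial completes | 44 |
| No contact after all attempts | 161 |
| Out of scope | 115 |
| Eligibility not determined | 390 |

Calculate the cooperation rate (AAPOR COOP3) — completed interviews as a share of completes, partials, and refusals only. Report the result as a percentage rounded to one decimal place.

Num → 496
Denom → 496 + 44 + 289 = 829
COOP3 = 496 / 829 = 0.5983

59.8%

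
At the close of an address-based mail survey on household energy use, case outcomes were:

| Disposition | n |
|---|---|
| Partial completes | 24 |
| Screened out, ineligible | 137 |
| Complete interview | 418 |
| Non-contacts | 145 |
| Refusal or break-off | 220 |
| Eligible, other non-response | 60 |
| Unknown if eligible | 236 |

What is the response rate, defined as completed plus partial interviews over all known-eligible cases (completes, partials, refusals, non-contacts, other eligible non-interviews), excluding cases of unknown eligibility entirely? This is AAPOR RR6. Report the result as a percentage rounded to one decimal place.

51.0%

Top → 418 + 24 = 442
Denominator → 418 + 24 + 220 + 145 + 60 = 867
RR6 = 442 / 867 = 0.5098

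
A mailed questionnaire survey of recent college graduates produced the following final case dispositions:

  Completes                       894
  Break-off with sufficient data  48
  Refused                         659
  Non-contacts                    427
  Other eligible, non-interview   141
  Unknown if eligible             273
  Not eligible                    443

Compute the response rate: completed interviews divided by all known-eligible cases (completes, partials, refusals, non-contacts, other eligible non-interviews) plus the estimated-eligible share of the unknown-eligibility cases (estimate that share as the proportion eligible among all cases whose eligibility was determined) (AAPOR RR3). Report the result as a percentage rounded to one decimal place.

Numerator: 894
Eligible (known): 894 + 48 + 659 + 427 + 141 = 2169
e = 2169 / (2169 + 443) = 2169 / 2612 = 0.8304
Estimated eligible among unknowns: 0.8304 × 273 = 226.70
Denominator: 2169 + 226.70 = 2395.70
RR3 = 894 / 2395.70 = 0.3732

37.3%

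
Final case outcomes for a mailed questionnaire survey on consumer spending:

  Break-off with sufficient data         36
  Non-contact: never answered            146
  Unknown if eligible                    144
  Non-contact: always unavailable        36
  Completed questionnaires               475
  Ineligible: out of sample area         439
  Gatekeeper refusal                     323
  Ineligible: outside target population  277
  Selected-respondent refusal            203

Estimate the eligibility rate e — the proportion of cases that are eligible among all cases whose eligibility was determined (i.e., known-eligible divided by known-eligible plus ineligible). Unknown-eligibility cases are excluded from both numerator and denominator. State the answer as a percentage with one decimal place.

Declined to participate = 323 + 203 = 526
Non-contacts = 146 + 36 = 182
Ineligible = 277 + 439 = 716
Determined eligible → 475 + 36 + 526 + 182 = 1219
e = 1219 / (1219 + 716) = 1219 / 1935 = 0.6300

63.0%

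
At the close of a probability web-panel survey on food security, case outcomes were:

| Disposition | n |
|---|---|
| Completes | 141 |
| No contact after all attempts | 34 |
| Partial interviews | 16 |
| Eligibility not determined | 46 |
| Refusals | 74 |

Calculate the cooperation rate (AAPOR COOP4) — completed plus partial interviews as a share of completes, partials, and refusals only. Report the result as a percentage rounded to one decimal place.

68.0%

Numerator: 141 + 16 = 157
Denominator: 141 + 16 + 74 = 231
COOP4 = 157 / 231 = 0.6797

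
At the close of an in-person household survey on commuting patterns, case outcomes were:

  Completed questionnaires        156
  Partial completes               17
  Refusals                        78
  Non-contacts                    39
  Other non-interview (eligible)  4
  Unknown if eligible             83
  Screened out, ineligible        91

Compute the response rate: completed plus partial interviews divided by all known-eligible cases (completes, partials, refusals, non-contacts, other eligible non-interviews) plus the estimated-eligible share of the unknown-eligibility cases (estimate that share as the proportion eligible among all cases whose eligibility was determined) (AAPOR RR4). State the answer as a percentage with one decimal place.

Numerator → 156 + 17 = 173
Determined eligible → 156 + 17 + 78 + 39 + 4 = 294
e = 294 / (294 + 91) = 294 / 385 = 0.7636
Estimated eligible among unknowns → 0.7636 × 83 = 63.38
Base → 294 + 63.38 = 357.38
RR4 = 173 / 357.38 = 0.4841

48.4%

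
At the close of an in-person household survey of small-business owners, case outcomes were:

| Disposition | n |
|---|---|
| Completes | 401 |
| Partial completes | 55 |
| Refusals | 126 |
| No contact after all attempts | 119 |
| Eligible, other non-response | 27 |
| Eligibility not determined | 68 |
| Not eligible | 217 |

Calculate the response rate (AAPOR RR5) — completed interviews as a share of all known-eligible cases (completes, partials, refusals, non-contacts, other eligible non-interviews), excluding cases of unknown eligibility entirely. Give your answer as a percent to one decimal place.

Numerator: 401
Denominator: 401 + 55 + 126 + 119 + 27 = 728
RR5 = 401 / 728 = 0.5508

55.1%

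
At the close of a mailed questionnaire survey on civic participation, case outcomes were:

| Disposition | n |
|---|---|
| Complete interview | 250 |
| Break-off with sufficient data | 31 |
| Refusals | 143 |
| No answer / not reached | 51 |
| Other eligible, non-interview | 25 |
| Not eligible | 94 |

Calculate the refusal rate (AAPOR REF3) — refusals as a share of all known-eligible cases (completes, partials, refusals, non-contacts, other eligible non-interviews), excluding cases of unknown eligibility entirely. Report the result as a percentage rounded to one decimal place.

28.6%

Num → 143
Denominator → 250 + 31 + 143 + 51 + 25 = 500
REF3 = 143 / 500 = 0.2860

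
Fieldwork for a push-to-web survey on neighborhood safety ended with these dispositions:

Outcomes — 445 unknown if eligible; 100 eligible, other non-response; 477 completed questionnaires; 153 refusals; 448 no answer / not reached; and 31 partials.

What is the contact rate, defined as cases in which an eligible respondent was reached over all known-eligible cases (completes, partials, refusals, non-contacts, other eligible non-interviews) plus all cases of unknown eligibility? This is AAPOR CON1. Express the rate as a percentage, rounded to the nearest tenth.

Num: 477 + 31 + 153 + 100 = 761
Base: 477 + 31 + 153 + 448 + 100 + 445 = 1654
CON1 = 761 / 1654 = 0.4601

46.0%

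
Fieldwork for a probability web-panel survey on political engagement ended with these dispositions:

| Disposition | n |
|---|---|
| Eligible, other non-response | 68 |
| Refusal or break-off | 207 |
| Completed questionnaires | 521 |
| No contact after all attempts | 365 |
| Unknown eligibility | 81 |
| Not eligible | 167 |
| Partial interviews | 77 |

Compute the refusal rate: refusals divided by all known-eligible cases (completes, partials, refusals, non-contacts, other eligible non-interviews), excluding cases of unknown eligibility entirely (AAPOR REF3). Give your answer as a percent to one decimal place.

Num = 207
Denom = 521 + 77 + 207 + 365 + 68 = 1238
REF3 = 207 / 1238 = 0.1672

16.7%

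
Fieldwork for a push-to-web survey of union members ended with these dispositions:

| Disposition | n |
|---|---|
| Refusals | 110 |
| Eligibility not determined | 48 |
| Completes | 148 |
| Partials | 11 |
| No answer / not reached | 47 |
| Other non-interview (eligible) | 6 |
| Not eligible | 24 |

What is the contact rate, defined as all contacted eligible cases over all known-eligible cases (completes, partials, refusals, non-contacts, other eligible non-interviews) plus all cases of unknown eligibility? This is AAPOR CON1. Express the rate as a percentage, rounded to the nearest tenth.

Numerator = 148 + 11 + 110 + 6 = 275
Denom = 148 + 11 + 110 + 47 + 6 + 48 = 370
CON1 = 275 / 370 = 0.7432

74.3%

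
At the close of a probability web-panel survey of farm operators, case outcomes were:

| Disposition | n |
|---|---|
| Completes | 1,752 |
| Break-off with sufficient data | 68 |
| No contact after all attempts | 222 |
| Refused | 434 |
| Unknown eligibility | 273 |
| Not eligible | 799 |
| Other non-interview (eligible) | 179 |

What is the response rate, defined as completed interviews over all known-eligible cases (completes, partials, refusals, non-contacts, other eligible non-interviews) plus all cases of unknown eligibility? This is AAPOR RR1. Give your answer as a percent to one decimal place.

59.8%

Numerator → 1752
Denominator → 1752 + 68 + 434 + 222 + 179 + 273 = 2928
RR1 = 1752 / 2928 = 0.5984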